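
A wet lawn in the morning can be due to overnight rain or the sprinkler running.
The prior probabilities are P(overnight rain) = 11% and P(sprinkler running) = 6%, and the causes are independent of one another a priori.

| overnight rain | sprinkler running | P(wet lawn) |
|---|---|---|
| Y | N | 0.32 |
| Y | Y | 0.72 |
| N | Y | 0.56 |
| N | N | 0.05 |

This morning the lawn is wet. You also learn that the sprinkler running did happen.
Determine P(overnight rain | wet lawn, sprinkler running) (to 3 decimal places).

P(overnight rain | wet lawn, sprinkler running) ≈ 0.137

Enumerate both values of overnight rain and weight by the priors:
  P(wet lawn | sprinkler running) = 0.56*0.89 + 0.72*0.11
        = 0.498400 + 0.079200 = 0.577600
The terms with overnight rain present sum to 0.079200, so
  P(overnight rain | wet lawn, sprinkler running) = 0.079200 / 0.577600 ≈ 0.137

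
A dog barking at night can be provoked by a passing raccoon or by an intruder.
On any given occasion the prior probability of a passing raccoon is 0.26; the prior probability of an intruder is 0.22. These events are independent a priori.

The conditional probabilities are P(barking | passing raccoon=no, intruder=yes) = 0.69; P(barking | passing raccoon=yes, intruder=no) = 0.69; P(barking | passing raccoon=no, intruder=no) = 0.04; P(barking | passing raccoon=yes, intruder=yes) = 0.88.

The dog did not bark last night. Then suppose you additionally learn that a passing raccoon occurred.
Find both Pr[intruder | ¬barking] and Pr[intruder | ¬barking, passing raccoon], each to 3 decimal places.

P(¬barking) = 0.96×0.74×0.78 + 0.31×0.74×0.22 + 0.31×0.26×0.78 + 0.12×0.26×0.22 = 0.554112 + 0.050468 + 0.062868 + 0.006864 = 0.674312
Restricting to configurations with intruder present: 0.050468 + 0.006864 = 0.057332.
P(intruder | ¬barking) = 0.057332 / 0.674312 ≈ 0.085

Now also conditioning on passing raccoon=true:
Enumerate both values of intruder and weight by the priors:
  P(¬barking | passing raccoon) = 0.31×0.78 + 0.12×0.22
        = 0.241800 + 0.026400 = 0.268200
Keeping only the intruder-present terms gives 0.026400, so
  P(intruder | ¬barking, passing raccoon) = 0.026400 / 0.268200 ≈ 0.098

Pr[intruder | ¬barking] ≈ 0.085; Pr[intruder | ¬barking, passing raccoon] ≈ 0.098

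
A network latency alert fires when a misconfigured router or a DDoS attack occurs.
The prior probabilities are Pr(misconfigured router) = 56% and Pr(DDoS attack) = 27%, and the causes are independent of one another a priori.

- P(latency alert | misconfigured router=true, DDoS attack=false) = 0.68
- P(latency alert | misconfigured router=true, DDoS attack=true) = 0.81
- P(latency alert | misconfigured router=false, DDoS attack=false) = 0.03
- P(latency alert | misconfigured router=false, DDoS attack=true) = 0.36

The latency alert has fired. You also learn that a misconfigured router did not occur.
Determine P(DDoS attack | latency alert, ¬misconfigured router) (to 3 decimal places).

P(DDoS attack | latency alert, ¬misconfigured router) ≈ 0.816

Numerator (weight on configurations with DDoS attack): 0.36×0.27 = 0.097200
Normalizer over all consistent configurations: 0.03×0.73 + 0.36×0.27 = 0.119100
Posterior = 0.097200 / 0.119100 ≈ 0.816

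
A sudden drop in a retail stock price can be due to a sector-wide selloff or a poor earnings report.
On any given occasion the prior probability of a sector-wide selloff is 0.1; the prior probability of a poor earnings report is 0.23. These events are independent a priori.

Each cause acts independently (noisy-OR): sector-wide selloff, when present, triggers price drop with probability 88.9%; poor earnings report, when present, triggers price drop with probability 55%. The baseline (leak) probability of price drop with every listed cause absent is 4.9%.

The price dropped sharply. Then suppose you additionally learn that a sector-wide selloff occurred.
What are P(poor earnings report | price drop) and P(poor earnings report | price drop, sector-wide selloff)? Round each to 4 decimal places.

Under noisy-OR, P(price drop | causes) = 1 − (1−0.049)·∏(1−qᵢ) over the active causes.
By total probability over the 4 (sector-wide selloff, poor earnings report) configurations:
  P(price drop) = 0.049*0.9*0.77 + 0.57205*0.9*0.23 + 0.894439*0.1*0.77 + 0.952498*0.1*0.23
        = 0.033957 + 0.118414 + 0.068872 + 0.021907 = 0.243150
The terms with poor earnings report present sum to 0.140321, so
  P(poor earnings report | price drop) = 0.140321 / 0.243150 ≈ 0.5771

Now condition on the additional information:
For the numerator, keep only poor earnings report=true terms: 0.952498*0.23 = 0.219075
The normalizing constant is 0.894439*0.77 + 0.952498*0.23 = 0.907793
P(poor earnings report | price drop, sector-wide selloff) = 0.219075/0.907793 ≈ 0.2413

P(poor earnings report | price drop) ≈ 0.5771; P(poor earnings report | price drop, sector-wide selloff) ≈ 0.2413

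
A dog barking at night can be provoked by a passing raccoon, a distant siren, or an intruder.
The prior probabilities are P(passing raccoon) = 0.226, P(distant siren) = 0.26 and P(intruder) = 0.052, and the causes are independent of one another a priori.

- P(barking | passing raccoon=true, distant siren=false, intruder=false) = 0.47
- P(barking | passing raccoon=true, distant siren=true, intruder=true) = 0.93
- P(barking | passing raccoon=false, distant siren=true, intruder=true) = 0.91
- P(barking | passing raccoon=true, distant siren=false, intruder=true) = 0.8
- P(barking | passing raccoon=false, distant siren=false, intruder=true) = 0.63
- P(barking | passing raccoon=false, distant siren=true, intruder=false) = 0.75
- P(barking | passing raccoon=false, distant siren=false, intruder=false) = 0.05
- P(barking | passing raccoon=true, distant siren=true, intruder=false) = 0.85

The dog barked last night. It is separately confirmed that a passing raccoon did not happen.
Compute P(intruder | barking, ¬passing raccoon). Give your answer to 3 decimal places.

P(intruder | barking, ¬passing raccoon) ≈ 0.142

P(barking | ¬passing raccoon) = 0.05×0.74×0.948 + 0.63×0.74×0.052 + 0.75×0.26×0.948 + 0.91×0.26×0.052 = 0.035076 + 0.024242 + 0.184860 + 0.012303 = 0.256481
Restricting to configurations with intruder present: 0.024242 + 0.012303 = 0.036545.
P(intruder | barking, ¬passing raccoon) = 0.036545 / 0.256481 ≈ 0.142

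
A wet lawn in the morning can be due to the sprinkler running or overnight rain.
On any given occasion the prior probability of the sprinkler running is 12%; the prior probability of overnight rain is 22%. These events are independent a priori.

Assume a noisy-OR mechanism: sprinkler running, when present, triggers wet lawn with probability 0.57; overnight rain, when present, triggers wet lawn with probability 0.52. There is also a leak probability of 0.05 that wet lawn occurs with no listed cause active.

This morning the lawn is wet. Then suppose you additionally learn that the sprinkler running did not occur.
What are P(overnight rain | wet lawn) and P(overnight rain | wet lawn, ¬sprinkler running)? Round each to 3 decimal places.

Under noisy-OR, P(wet lawn | causes) = 1 − (1−0.05)·∏(1−qᵢ) over the active causes.
P(wet lawn) = 0.05×0.88×0.78 + 0.544×0.88×0.22 + 0.5915×0.12×0.78 + 0.80392×0.12×0.22 = 0.034320 + 0.105318 + 0.055364 + 0.021223 = 0.216225
Restricting to configurations with overnight rain present: 0.105318 + 0.021223 = 0.126541.
Hence the posterior is 0.126541/0.216225 ≈ 0.585.

Now also conditioning on sprinkler running≠true:
P(wet lawn | ¬sprinkler running) = 0.05·0.78 + 0.544·0.22 = 0.039000 + 0.119680 = 0.158680
Restricting to configurations with overnight rain present: 0.544·0.22 = 0.119680.
P(overnight rain | wet lawn, ¬sprinkler running) = 0.119680 / 0.158680 ≈ 0.754

P(overnight rain | wet lawn) ≈ 0.585; P(overnight rain | wet lawn, ¬sprinkler running) ≈ 0.754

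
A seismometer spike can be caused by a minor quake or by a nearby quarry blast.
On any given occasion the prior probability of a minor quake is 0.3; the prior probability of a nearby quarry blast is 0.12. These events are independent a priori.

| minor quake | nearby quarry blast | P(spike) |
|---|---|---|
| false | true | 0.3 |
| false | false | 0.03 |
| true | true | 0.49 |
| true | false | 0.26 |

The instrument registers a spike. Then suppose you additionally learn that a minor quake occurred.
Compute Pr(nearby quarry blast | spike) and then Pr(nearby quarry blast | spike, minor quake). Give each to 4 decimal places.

Pr(nearby quarry blast | spike) ≈ 0.3296; Pr(nearby quarry blast | spike, minor quake) ≈ 0.2045

For the numerator, keep only nearby quarry blast=true terms: 0.025200 + 0.017640 = 0.042840
Denominator P(spike): 0.03×0.7×0.88 + 0.3×0.7×0.12 + 0.26×0.3×0.88 + 0.49×0.3×0.12 = 0.129960
P(nearby quarry blast | spike) = 0.042840/0.129960 ≈ 0.3296

With the extra evidence:
By total probability over both values of nearby quarry blast:
  P(spike | minor quake) = 0.26×0.88 + 0.49×0.12
        = 0.228800 + 0.058800 = 0.287600
Keeping only the nearby quarry blast-present terms gives 0.058800, so
  P(nearby quarry blast | spike, minor quake) = 0.058800 / 0.287600 ≈ 0.2045
The drop from 0.3296 to 0.2045 is the explaining-away (discounting) effect.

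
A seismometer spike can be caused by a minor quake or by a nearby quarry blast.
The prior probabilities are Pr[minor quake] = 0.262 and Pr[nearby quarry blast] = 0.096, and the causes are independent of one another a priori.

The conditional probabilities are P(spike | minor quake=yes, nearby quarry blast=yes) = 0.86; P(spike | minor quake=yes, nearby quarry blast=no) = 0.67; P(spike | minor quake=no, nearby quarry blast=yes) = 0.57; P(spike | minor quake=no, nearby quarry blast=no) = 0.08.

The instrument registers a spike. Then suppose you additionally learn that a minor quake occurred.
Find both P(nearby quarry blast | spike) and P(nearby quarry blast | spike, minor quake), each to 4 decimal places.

P(spike) = 0.08*0.738*0.904 + 0.57*0.738*0.096 + 0.67*0.262*0.904 + 0.86*0.262*0.096 = 0.053372 + 0.040383 + 0.158688 + 0.021631 = 0.274074
The nearby quarry blast-present share is 0.040383 + 0.021631 = 0.062014.
P(nearby quarry blast | spike) = 0.062014 / 0.274074 ≈ 0.2263

With the extra evidence:
For the numerator, keep only nearby quarry blast=true terms: 0.86*0.096 = 0.082560
The normalizing constant is 0.67*0.904 + 0.86*0.096 = 0.688240
Posterior = 0.082560 / 0.688240 ≈ 0.1200

P(nearby quarry blast | spike) ≈ 0.2263; P(nearby quarry blast | spike, minor quake) ≈ 0.1200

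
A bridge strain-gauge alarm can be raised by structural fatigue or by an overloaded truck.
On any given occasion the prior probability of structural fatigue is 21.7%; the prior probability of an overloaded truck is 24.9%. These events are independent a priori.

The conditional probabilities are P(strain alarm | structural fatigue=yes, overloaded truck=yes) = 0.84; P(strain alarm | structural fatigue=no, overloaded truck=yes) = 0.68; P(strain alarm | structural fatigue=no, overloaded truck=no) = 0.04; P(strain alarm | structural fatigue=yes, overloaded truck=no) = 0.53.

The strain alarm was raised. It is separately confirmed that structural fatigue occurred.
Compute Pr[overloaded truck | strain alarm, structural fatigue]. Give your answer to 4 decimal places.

P(strain alarm | structural fatigue) = 0.53·0.751 + 0.84·0.249 = 0.398030 + 0.209160 = 0.607190
Restricting to configurations with overloaded truck present: 0.84·0.249 = 0.209160.
Hence the posterior is 0.209160/0.607190 ≈ 0.3445.

Pr[overloaded truck | strain alarm, structural fatigue] ≈ 0.3445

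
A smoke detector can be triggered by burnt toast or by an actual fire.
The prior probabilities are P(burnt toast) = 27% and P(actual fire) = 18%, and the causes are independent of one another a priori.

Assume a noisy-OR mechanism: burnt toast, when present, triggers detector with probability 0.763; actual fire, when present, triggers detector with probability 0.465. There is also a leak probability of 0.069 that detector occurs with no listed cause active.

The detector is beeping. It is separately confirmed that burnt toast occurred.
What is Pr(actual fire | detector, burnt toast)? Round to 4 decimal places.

Pr(actual fire | detector, burnt toast) ≈ 0.1990

Under noisy-OR, P(detector | causes) = 1 − (1−0.069)·∏(1−qᵢ) over the active causes.
Weight on actual fire=true, given the evidence: 0.881954×0.18 = 0.158752
Normalizer over all consistent configurations: 0.779353×0.82 + 0.881954×0.18 = 0.797821
Posterior = 0.158752 / 0.797821 ≈ 0.1990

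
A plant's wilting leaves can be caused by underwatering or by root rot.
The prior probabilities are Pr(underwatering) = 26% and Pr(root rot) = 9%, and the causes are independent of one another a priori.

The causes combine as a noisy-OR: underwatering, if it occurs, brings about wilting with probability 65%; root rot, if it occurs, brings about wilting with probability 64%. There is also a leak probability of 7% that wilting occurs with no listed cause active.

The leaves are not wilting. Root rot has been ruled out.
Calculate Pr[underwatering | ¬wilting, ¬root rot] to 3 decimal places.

Under noisy-OR, P(wilting | causes) = 1 − (1−0.07)·∏(1−qᵢ) over the active causes.
Numerator (weight on configurations with underwatering): 0.3255·0.26 = 0.084630
Normalizer over all consistent configurations: 0.93·0.74 + 0.3255·0.26 = 0.772830
P(underwatering | ¬wilting, ¬root rot) = 0.084630/0.772830 ≈ 0.110

Pr[underwatering | ¬wilting, ¬root rot] ≈ 0.110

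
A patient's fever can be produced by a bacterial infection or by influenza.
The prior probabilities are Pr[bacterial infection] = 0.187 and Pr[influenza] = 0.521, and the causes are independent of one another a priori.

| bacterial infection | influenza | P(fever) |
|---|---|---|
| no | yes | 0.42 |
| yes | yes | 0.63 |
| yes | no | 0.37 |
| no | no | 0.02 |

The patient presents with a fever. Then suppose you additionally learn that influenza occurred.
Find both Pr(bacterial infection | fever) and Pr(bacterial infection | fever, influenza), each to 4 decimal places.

Pr(bacterial infection | fever) ≈ 0.3373; Pr(bacterial infection | fever, influenza) ≈ 0.2565

Numerator (weight on configurations with bacterial infection): 0.033142 + 0.061379 = 0.094521
The normalizing constant is 0.02*0.813*0.479 + 0.42*0.813*0.521 + 0.37*0.187*0.479 + 0.63*0.187*0.521 = 0.280211
Posterior = 0.094521 / 0.280211 ≈ 0.3373

Now also conditioning on influenza=true:
By total probability over both values of bacterial infection:
  P(fever | influenza) = 0.42*0.813 + 0.63*0.187
        = 0.341460 + 0.117810 = 0.459270
Keeping only the bacterial infection-present terms gives 0.117810, so
  P(bacterial infection | fever, influenza) = 0.117810 / 0.459270 ≈ 0.2565
Conditioning on influenza lowers the posterior on bacterial infection: the classic explaining-away effect in a common-effect structure.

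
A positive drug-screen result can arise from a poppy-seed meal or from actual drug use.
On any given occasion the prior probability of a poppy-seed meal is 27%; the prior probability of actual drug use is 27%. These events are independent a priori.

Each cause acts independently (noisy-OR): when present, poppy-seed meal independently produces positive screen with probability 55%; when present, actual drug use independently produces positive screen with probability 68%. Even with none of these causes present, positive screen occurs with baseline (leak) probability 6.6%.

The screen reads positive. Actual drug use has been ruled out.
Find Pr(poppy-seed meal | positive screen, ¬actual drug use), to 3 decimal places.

Pr(poppy-seed meal | positive screen, ¬actual drug use) ≈ 0.765

Under noisy-OR, P(positive screen | causes) = 1 − (1−0.066)·∏(1−qᵢ) over the active causes.
Sum P(positive screen|·) weighted by the priors over both values of poppy-seed meal:
  P(positive screen | ¬actual drug use) = 0.066*0.73 + 0.5797*0.27
        = 0.048180 + 0.156519 = 0.204699
The terms with poppy-seed meal present sum to 0.156519, so
  P(poppy-seed meal | positive screen, ¬actual drug use) = 0.156519 / 0.204699 ≈ 0.765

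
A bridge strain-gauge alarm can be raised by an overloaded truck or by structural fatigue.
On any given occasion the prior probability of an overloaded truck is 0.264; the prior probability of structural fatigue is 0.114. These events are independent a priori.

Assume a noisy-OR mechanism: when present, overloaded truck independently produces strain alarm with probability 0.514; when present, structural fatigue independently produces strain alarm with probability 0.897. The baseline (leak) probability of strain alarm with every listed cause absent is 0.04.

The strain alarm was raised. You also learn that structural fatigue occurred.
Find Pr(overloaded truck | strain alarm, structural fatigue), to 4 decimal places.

Under noisy-OR, P(strain alarm | causes) = 1 − (1−0.04)·∏(1−qᵢ) over the active causes.
P(strain alarm | structural fatigue) = 0.90112·0.736 + 0.951944·0.264 = 0.663224 + 0.251313 = 0.914537
The overloaded truck-present share is 0.951944·0.264 = 0.251313.
Hence the posterior is 0.251313/0.914537 ≈ 0.2748.

Pr(overloaded truck | strain alarm, structural fatigue) ≈ 0.2748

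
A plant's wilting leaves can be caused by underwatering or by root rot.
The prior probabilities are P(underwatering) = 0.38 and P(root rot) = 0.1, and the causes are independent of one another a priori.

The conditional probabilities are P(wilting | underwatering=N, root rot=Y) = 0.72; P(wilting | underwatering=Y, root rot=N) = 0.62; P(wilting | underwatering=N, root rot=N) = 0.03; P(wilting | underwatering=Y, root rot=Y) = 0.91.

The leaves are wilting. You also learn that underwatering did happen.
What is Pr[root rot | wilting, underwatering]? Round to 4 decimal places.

For the numerator, keep only root rot=true terms: 0.91×0.1 = 0.091000
Normalizer over all consistent configurations: 0.62×0.9 + 0.91×0.1 = 0.649000
Posterior = 0.091000 / 0.649000 ≈ 0.1402

Pr[root rot | wilting, underwatering] ≈ 0.1402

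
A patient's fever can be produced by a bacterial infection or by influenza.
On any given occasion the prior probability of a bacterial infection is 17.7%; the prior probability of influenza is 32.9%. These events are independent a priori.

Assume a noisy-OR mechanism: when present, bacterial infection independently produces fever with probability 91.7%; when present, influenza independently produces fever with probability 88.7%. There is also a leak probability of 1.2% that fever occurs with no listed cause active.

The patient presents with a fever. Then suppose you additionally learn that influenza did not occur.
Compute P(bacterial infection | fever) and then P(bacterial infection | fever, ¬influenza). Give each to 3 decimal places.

Under noisy-OR, P(fever | causes) = 1 − (1−0.012)·∏(1−qᵢ) over the active causes.
Sum P(fever|·) weighted by the priors over the 4 (bacterial infection, influenza) configurations:
  P(fever) = 0.012*0.823*0.671 + 0.888356*0.823*0.329 + 0.917996*0.177*0.671 + 0.990734*0.177*0.329
        = 0.006627 + 0.240537 + 0.109028 + 0.057693 = 0.413885
Configurations with bacterial infection contribute 0.166721, so
  P(bacterial infection | fever) = 0.166721 / 0.413885 ≈ 0.403

Now also conditioning on influenza≠true:
P(fever | ¬influenza) = 0.012·0.823 + 0.917996·0.177 = 0.009876 + 0.162485 = 0.172361
Restricting to configurations with bacterial infection present: 0.917996·0.177 = 0.162485.
So P(bacterial infection | fever, ¬influenza) = 0.162485/0.172361 ≈ 0.943.
Ruling out influenza raises the posterior on bacterial infection — the flip side of explaining away.

P(bacterial infection | fever) ≈ 0.403; P(bacterial infection | fever, ¬influenza) ≈ 0.943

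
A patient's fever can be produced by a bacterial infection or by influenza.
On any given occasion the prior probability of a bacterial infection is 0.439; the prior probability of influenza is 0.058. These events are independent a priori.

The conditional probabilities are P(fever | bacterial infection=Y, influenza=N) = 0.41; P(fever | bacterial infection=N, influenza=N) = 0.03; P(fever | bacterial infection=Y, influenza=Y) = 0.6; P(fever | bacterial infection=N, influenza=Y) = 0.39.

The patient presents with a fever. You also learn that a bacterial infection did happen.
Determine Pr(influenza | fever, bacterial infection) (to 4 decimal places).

Pr(influenza | fever, bacterial infection) ≈ 0.0827

Enumerate both values of influenza and weight by the priors:
  P(fever | bacterial infection) = 0.41×0.942 + 0.6×0.058
        = 0.386220 + 0.034800 = 0.421020
The terms with influenza present sum to 0.034800, so
  P(influenza | fever, bacterial infection) = 0.034800 / 0.421020 ≈ 0.0827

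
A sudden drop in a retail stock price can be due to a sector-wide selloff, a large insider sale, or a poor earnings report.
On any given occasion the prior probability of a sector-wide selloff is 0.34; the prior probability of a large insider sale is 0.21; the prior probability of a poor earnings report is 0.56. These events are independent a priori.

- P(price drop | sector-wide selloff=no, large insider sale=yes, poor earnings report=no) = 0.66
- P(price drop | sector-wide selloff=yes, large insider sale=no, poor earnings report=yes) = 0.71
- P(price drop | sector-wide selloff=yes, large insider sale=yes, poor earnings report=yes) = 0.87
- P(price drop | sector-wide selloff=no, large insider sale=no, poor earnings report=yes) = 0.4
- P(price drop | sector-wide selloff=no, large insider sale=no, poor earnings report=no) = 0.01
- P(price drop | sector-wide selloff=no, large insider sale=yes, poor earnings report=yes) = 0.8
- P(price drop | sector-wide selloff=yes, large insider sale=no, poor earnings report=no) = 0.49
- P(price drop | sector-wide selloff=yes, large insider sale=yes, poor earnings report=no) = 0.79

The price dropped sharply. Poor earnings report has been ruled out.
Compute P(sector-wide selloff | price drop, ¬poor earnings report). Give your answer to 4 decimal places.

P(sector-wide selloff | price drop, ¬poor earnings report) ≈ 0.6604

P(price drop | ¬poor earnings report) = 0.01*0.66*0.79 + 0.66*0.66*0.21 + 0.49*0.34*0.79 + 0.79*0.34*0.21 = 0.005214 + 0.091476 + 0.131614 + 0.056406 = 0.284710
The sector-wide selloff-present share is 0.131614 + 0.056406 = 0.188020.
P(sector-wide selloff | price drop, ¬poor earnings report) = 0.188020 / 0.284710 ≈ 0.6604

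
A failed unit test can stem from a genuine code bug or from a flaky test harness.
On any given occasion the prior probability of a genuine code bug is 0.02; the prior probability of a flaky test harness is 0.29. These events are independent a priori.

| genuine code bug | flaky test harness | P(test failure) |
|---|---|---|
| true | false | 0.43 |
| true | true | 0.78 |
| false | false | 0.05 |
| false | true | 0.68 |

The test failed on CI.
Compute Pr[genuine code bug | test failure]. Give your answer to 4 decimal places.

Pr[genuine code bug | test failure] ≈ 0.0445

P(test failure) = 0.05·0.98·0.71 + 0.68·0.98·0.29 + 0.43·0.02·0.71 + 0.78·0.02·0.29 = 0.034790 + 0.193256 + 0.006106 + 0.004524 = 0.238676
The genuine code bug-present share is 0.006106 + 0.004524 = 0.010630.
Hence the posterior is 0.010630/0.238676 ≈ 0.0445.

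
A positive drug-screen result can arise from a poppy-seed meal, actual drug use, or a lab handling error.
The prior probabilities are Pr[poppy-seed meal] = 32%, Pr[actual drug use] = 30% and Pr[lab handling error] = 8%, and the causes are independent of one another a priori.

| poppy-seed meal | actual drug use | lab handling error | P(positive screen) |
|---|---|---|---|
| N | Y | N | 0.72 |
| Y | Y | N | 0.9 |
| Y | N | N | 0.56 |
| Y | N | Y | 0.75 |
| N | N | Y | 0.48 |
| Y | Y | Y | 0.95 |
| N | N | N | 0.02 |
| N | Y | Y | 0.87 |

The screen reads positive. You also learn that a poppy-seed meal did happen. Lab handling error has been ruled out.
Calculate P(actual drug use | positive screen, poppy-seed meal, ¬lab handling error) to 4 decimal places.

Enumerate both values of actual drug use and weight by the priors:
  P(positive screen | poppy-seed meal, ¬lab handling error) = 0.56×0.7 + 0.9×0.3
        = 0.392000 + 0.270000 = 0.662000
The terms with actual drug use present sum to 0.270000, so
  P(actual drug use | positive screen, poppy-seed meal, ¬lab handling error) = 0.270000 / 0.662000 ≈ 0.4079

P(actual drug use | positive screen, poppy-seed meal, ¬lab handling error) ≈ 0.4079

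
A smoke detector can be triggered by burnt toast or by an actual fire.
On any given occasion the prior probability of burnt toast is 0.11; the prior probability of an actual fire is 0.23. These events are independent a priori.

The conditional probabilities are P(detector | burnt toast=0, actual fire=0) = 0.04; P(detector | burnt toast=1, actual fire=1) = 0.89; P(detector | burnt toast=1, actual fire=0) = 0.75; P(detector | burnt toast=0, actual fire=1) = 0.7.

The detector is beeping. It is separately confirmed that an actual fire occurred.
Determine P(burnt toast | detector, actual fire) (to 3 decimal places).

Sum P(detector|·) weighted by the priors over both values of burnt toast:
  P(detector | actual fire) = 0.7*0.89 + 0.89*0.11
        = 0.623000 + 0.097900 = 0.720900
The terms with burnt toast present sum to 0.097900, so
  P(burnt toast | detector, actual fire) = 0.097900 / 0.720900 ≈ 0.136

P(burnt toast | detector, actual fire) ≈ 0.136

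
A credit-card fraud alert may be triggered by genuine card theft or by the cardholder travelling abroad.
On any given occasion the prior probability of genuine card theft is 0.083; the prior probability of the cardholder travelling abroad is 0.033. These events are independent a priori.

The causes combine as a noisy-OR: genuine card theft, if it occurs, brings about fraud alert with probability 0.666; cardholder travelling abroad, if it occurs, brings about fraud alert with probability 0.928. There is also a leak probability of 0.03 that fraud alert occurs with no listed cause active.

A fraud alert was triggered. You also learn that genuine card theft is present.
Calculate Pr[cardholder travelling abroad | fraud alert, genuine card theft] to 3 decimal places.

Pr[cardholder travelling abroad | fraud alert, genuine card theft] ≈ 0.047

Under noisy-OR, P(fraud alert | causes) = 1 − (1−0.03)·∏(1−qᵢ) over the active causes.
For the numerator, keep only cardholder travelling abroad=true terms: 0.976673*0.033 = 0.032230
Normalizer over all consistent configurations: 0.67602*0.967 + 0.976673*0.033 = 0.685941
P(cardholder travelling abroad | fraud alert, genuine card theft) = 0.032230/0.685941 ≈ 0.047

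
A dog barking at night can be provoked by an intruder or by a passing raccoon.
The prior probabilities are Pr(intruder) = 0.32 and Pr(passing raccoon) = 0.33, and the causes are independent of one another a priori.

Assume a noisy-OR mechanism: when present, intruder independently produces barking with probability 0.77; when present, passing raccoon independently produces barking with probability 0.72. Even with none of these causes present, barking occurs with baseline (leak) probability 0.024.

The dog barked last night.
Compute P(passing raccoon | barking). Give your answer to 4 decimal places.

P(passing raccoon | barking) ≈ 0.5966

Under noisy-OR, P(barking | causes) = 1 − (1−0.024)·∏(1−qᵢ) over the active causes.
Enumerate the 4 (intruder, passing raccoon) configurations and weight by the priors:
  P(barking) = 0.024*0.68*0.67 + 0.72672*0.68*0.33 + 0.77552*0.32*0.67 + 0.937146*0.32*0.33
        = 0.010934 + 0.163076 + 0.166271 + 0.098963 = 0.439244
Keeping only the passing raccoon-present terms gives 0.262039, so
  P(passing raccoon | barking) = 0.262039 / 0.439244 ≈ 0.5966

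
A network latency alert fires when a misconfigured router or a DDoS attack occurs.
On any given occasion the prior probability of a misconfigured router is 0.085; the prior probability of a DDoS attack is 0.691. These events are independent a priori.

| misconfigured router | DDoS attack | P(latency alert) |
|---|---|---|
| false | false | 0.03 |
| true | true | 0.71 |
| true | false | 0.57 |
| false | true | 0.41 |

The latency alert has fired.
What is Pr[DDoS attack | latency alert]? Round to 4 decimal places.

P(latency alert) = 0.03×0.915×0.309 + 0.41×0.915×0.691 + 0.57×0.085×0.309 + 0.71×0.085×0.691 = 0.008482 + 0.259229 + 0.014971 + 0.041702 = 0.324384
The DDoS attack-present share is 0.259229 + 0.041702 = 0.300931.
So P(DDoS attack | latency alert) = 0.300931/0.324384 ≈ 0.9277.

Pr[DDoS attack | latency alert] ≈ 0.9277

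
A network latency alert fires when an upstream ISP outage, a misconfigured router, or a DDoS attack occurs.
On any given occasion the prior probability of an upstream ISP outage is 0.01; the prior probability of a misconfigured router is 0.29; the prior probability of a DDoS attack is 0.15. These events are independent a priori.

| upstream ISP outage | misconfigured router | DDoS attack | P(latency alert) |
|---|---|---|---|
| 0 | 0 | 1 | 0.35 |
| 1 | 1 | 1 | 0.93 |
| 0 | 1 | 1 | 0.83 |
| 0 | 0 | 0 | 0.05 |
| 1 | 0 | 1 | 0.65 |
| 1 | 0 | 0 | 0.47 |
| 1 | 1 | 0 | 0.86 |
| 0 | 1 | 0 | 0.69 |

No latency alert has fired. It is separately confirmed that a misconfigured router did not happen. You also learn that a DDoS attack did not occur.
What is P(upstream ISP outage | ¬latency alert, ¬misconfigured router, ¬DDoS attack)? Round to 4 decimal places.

For the numerator, keep only upstream ISP outage=true terms: 0.53·0.01 = 0.005300
Normalizer over all consistent configurations: 0.95·0.99 + 0.53·0.01 = 0.945800
P(upstream ISP outage | ¬latency alert, ¬misconfigured router, ¬DDoS attack) = 0.005300/0.945800 ≈ 0.0056

P(upstream ISP outage | ¬latency alert, ¬misconfigured router, ¬DDoS attack) ≈ 0.0056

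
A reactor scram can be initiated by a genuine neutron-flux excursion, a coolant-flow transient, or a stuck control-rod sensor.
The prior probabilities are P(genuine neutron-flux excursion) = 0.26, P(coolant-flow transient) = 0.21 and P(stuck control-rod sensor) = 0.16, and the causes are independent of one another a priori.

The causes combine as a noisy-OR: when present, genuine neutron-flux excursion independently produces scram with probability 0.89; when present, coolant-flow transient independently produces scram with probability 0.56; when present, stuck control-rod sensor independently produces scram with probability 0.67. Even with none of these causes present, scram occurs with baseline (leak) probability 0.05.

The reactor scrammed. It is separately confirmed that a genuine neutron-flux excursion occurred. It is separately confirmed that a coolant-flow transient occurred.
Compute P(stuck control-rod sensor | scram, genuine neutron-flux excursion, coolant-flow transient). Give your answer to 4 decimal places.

P(stuck control-rod sensor | scram, genuine neutron-flux excursion, coolant-flow transient) ≈ 0.1643

Under noisy-OR, P(scram | causes) = 1 − (1−0.05)·∏(1−qᵢ) over the active causes.
P(scram | genuine neutron-flux excursion, coolant-flow transient) = 0.95402×0.84 + 0.984827×0.16 = 0.801377 + 0.157572 = 0.958949
The stuck control-rod sensor-present share is 0.984827×0.16 = 0.157572.
P(stuck control-rod sensor | scram, genuine neutron-flux excursion, coolant-flow transient) = 0.157572 / 0.958949 ≈ 0.1643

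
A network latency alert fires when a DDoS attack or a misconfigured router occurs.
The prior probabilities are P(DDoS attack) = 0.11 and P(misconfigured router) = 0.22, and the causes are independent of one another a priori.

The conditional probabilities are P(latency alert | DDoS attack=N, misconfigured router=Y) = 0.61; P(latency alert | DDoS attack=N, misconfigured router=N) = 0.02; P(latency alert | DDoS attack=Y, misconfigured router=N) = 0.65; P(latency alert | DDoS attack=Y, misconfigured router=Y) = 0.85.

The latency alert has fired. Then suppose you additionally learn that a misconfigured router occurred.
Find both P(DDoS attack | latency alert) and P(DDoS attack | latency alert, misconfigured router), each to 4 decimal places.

P(DDoS attack | latency alert) ≈ 0.3641; P(DDoS attack | latency alert, misconfigured router) ≈ 0.1469

Sum P(latency alert|·) weighted by the priors over the 4 (DDoS attack, misconfigured router) configurations:
  P(latency alert) = 0.02·0.89·0.78 + 0.61·0.89·0.22 + 0.65·0.11·0.78 + 0.85·0.11·0.22
        = 0.013884 + 0.119438 + 0.055770 + 0.020570 = 0.209662
The terms with DDoS attack present sum to 0.076340, so
  P(DDoS attack | latency alert) = 0.076340 / 0.209662 ≈ 0.3641

Now condition on the additional information:
P(latency alert | misconfigured router) = 0.61*0.89 + 0.85*0.11 = 0.542900 + 0.093500 = 0.636400
The DDoS attack-present share is 0.85*0.11 = 0.093500.
Hence the posterior is 0.093500/0.636400 ≈ 0.1469.
This is intercausal reasoning (explaining away): once misconfigured router accounts for the latency alert, DDoS attack becomes less likely.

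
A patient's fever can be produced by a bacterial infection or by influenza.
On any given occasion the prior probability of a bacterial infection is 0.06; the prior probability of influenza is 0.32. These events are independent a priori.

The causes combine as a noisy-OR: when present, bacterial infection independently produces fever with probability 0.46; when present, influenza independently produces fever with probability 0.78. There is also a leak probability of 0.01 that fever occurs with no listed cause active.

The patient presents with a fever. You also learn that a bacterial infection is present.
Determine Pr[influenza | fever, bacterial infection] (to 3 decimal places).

Pr[influenza | fever, bacterial infection] ≈ 0.472

Under noisy-OR, P(fever | causes) = 1 − (1−0.01)·∏(1−qᵢ) over the active causes.
P(fever | bacterial infection) = 0.4654·0.68 + 0.882388·0.32 = 0.316472 + 0.282364 = 0.598836
The influenza-present share is 0.882388·0.32 = 0.282364.
Hence the posterior is 0.282364/0.598836 ≈ 0.472.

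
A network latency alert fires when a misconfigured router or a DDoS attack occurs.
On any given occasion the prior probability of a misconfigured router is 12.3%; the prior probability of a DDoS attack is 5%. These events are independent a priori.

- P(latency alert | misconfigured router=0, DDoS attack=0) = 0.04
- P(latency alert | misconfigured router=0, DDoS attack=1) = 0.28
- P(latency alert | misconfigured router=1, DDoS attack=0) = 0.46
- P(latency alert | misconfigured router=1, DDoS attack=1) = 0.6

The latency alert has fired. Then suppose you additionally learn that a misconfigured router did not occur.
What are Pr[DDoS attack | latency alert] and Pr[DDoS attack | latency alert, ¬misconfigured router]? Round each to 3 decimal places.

P(latency alert) = 0.04·0.877·0.95 + 0.28·0.877·0.05 + 0.46·0.123·0.95 + 0.6·0.123·0.05 = 0.033326 + 0.012278 + 0.053751 + 0.003690 = 0.103045
The DDoS attack-present share is 0.012278 + 0.003690 = 0.015968.
P(DDoS attack | latency alert) = 0.015968 / 0.103045 ≈ 0.155

Now also conditioning on misconfigured router≠true:
For the numerator, keep only DDoS attack=true terms: 0.28·0.05 = 0.014000
Normalizer over all consistent configurations: 0.04·0.95 + 0.28·0.05 = 0.052000
Posterior = 0.014000 / 0.052000 ≈ 0.269

Pr[DDoS attack | latency alert] ≈ 0.155; Pr[DDoS attack | latency alert, ¬misconfigured router] ≈ 0.269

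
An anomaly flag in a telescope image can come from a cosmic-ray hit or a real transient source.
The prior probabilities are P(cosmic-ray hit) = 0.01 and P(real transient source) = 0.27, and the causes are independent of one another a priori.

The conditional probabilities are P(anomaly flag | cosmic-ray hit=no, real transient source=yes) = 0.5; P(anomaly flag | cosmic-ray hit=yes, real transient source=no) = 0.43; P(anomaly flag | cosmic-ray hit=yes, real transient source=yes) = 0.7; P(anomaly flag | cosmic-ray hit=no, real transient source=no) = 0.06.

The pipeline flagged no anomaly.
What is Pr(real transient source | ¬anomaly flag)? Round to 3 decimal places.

P(¬anomaly flag) = 0.94*0.99*0.73 + 0.5*0.99*0.27 + 0.57*0.01*0.73 + 0.3*0.01*0.27 = 0.679338 + 0.133650 + 0.004161 + 0.000810 = 0.817959
The real transient source-present share is 0.133650 + 0.000810 = 0.134460.
P(real transient source | ¬anomaly flag) = 0.134460 / 0.817959 ≈ 0.164

Pr(real transient source | ¬anomaly flag) ≈ 0.164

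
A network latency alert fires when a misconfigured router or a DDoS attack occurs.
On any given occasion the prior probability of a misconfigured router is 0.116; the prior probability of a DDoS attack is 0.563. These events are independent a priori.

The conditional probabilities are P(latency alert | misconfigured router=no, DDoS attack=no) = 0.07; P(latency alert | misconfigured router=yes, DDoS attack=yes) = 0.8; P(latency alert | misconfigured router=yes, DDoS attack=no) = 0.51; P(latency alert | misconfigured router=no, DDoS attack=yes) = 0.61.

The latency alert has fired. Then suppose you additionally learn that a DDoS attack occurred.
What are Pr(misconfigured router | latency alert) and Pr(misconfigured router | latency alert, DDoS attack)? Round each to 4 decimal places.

Pr(misconfigured router | latency alert) ≈ 0.1911; Pr(misconfigured router | latency alert, DDoS attack) ≈ 0.1468

Enumerate the 4 (misconfigured router, DDoS attack) configurations and weight by the priors:
  P(latency alert) = 0.07·0.884·0.437 + 0.61·0.884·0.563 + 0.51·0.116·0.437 + 0.8·0.116·0.563
        = 0.027042 + 0.303592 + 0.025853 + 0.052246 = 0.408733
The terms with misconfigured router present sum to 0.078099, so
  P(misconfigured router | latency alert) = 0.078099 / 0.408733 ≈ 0.1911

With the extra evidence:
Enumerate both values of misconfigured router and weight by the priors:
  P(latency alert | DDoS attack) = 0.61×0.884 + 0.8×0.116
        = 0.539240 + 0.092800 = 0.632040
Configurations with misconfigured router contribute 0.092800, so
  P(misconfigured router | latency alert, DDoS attack) = 0.092800 / 0.632040 ≈ 0.1468
The drop from 0.1911 to 0.1468 is the explaining-away (discounting) effect.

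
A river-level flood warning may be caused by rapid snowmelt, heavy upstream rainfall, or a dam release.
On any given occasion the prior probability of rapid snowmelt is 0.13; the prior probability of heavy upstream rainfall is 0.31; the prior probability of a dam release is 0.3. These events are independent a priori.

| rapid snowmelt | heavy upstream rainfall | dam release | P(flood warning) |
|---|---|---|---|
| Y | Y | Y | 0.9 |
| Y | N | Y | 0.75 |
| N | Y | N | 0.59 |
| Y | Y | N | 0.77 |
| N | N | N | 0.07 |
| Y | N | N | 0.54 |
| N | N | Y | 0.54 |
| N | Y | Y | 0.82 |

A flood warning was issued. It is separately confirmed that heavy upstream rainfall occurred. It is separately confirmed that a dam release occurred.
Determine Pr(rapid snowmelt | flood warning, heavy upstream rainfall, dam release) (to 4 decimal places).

P(flood warning | heavy upstream rainfall, dam release) = 0.82·0.87 + 0.9·0.13 = 0.713400 + 0.117000 = 0.830400
The rapid snowmelt-present share is 0.9·0.13 = 0.117000.
Hence the posterior is 0.117000/0.830400 ≈ 0.1409.

Pr(rapid snowmelt | flood warning, heavy upstream rainfall, dam release) ≈ 0.1409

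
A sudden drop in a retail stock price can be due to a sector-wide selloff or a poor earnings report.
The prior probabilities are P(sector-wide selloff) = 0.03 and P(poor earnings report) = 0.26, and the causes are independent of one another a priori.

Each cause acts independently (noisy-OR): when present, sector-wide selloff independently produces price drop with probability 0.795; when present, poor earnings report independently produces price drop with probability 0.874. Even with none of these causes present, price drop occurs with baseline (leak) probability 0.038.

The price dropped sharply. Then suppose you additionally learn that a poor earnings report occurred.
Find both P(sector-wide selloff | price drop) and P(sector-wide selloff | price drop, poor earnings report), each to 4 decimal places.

P(sector-wide selloff | price drop) ≈ 0.0927; P(sector-wide selloff | price drop, poor earnings report) ≈ 0.0332

Under noisy-OR, P(price drop | causes) = 1 − (1−0.038)·∏(1−qᵢ) over the active causes.
By total probability over the 4 (sector-wide selloff, poor earnings report) configurations:
  P(price drop) = 0.038*0.97*0.74 + 0.878788*0.97*0.26 + 0.80279*0.03*0.74 + 0.975152*0.03*0.26
        = 0.027276 + 0.221630 + 0.017822 + 0.007606 = 0.274334
Keeping only the sector-wide selloff-present terms gives 0.025428, so
  P(sector-wide selloff | price drop) = 0.025428 / 0.274334 ≈ 0.0927

Now also conditioning on poor earnings report=true:
For the numerator, keep only sector-wide selloff=true terms: 0.975152·0.03 = 0.029255
The normalizing constant is 0.878788·0.97 + 0.975152·0.03 = 0.881679
Posterior = 0.029255 / 0.881679 ≈ 0.0332
— poor earnings report explains away the evidence for sector-wide selloff.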